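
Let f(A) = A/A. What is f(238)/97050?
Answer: 1/97050 ≈ 1.0304e-5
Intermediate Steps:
f(A) = 1
f(238)/97050 = 1/97050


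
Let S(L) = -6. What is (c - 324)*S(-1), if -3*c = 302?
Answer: 2548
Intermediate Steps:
c = -302/3 (c = -1/3*302 = -302/3 ≈ -100.67)
(c - 324)*S(-1) = (-302/3 - 324)*(-6) = -1274/3*(-6) = 2548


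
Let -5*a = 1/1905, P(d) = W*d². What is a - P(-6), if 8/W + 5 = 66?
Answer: -2743261/581025 ≈ -4.7214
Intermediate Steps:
W = 8/61 (W = 8/(-5 + 66) = 8/61 ≈ 0.13115)
P(d) = 8*d²/61
a = -1/9525 (a = -⅕/1905 = -⅕*1/1905 = -1/9525 ≈ -0.00010499)
a - P(-6) = -1/9525 - 8*(-6)²/61 = -1/9525 - 8*36/61 = -1/9525 - 1*288/61 = -1/9525 - 288/61 = -2743261/581025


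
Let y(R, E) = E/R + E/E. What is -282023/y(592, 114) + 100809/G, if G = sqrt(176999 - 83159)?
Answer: -83478808/353 + 1461*sqrt(5865)/340 ≈ -2.3615e+5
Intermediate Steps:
G = 4*sqrt(5865) (G = sqrt(93840) = 4*sqrt(5865) ≈ 306.33)
y(R, E) = 1 + E/R (y(R, E) = E/R + 1 = 1 + E/R)
-282023/y(592, 114) + 100809/G = -282023*592/(114 + 592) + 100809/((4*sqrt(5865))) = -282023/((1/592)*706) + 100809*(sqrt(5865)/23460) = -282023/353/296 + 1461*sqrt(5865)/340 = -282023*296/353 + 1461*sqrt(5865)/340 = -83478808/353 + 1461*sqrt(5865)/340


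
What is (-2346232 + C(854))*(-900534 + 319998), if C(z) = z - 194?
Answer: 1361688986592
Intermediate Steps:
C(z) = -194 + z
(-2346232 + C(854))*(-900534 + 319998) = (-2346232 + (-194 + 854))*(-900534 + 319998) = (-2346232 + 660)*(-580536) = -2345572*(-580536) = 1361688986592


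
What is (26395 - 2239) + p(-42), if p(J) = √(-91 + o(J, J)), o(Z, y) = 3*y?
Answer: 24156 + I*√217 ≈ 24156.0 + 14.731*I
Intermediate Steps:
p(J) = √(-91 + 3*J)
(26395 - 2239) + p(-42) = (26395 - 2239) + √(-91 + 3*(-42)) = 24156 + √(-91 - 126) = 24156 + √(-217) = 24156 + I*√217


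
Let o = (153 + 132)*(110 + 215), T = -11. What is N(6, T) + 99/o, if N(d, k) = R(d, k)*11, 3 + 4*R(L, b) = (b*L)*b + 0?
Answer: 245549007/123500 ≈ 1988.3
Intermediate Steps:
R(L, b) = -¾ + L*b²/4 (R(L, b) = -¾ + ((b*L)*b + 0)/4 = -¾ + ((L*b)*b + 0)/4 = -¾ + (L*b² + 0)/4 = -¾ + (L*b²)/4 = -¾ + L*b²/4)
N(d, k) = -33/4 + 11*d*k²/4 (N(d, k) = (-¾ + d*k²/4)*11 = -33/4 + 11*d*k²/4)
o = 92625 (o = 285*325 = 92625)
N(6, T) + 99/o = (-33/4 + (11/4)*6*(-11)²) + 99/92625 = (-33/4 + (11/4)*6*121) + 99*(1/92625) = (-33/4 + 3993/2) + 33/30875 = 7953/4 + 33/30875 = 245549007/123500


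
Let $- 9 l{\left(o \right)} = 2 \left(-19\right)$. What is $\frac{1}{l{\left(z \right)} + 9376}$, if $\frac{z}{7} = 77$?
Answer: $\frac{9}{84422} \approx 0.00010661$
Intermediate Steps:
$z = 539$ ($z = 7 \cdot 77 = 539$)
$l{\left(o \right)} = \frac{38}{9}$ ($l{\left(o \right)} = - \frac{2 \left(-19\right)}{9} = \left(- \frac{1}{9}\right) \left(-38\right) = \frac{38}{9}$)
$\frac{1}{l{\left(z \right)} + 9376} = \frac{1}{\frac{38}{9} + 9376} = \frac{1}{\frac{84422}{9}} = \frac{9}{84422}$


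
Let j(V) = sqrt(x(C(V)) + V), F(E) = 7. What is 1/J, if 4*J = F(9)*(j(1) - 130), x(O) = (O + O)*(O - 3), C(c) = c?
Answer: -520/118321 - 4*I*sqrt(3)/118321 ≈ -0.0043948 - 5.8554e-5*I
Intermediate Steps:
x(O) = 2*O*(-3 + O) (x(O) = (2*O)*(-3 + O) = 2*O*(-3 + O))
j(V) = sqrt(V + 2*V*(-3 + V)) (j(V) = sqrt(2*V*(-3 + V) + V) = sqrt(V + 2*V*(-3 + V)))
J = -455/2 + 7*I*sqrt(3)/4 (J = (7*(sqrt(1*(-5 + 2*1)) - 130))/4 = (7*(sqrt(1*(-5 + 2)) - 130))/4 = (7*(sqrt(1*(-3)) - 130))/4 = (7*(sqrt(-3) - 130))/4 = (7*(I*sqrt(3) - 130))/4 = (7*(-130 + I*sqrt(3)))/4 = (-910 + 7*I*sqrt(3))/4 = -455/2 + 7*I*sqrt(3)/4 ≈ -227.5 + 3.0311*I)
1/J = 1/(-455/2 + 7*I*sqrt(3)/4)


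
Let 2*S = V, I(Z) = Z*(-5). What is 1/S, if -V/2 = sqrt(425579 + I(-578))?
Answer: -sqrt(428469)/428469 ≈ -0.0015277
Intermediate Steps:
I(Z) = -5*Z
V = -2*sqrt(428469) (V = -2*sqrt(425579 - 5*(-578)) = -2*sqrt(425579 + 2890) = -2*sqrt(428469) ≈ -1309.2)
S = -sqrt(428469) (S = (-2*sqrt(428469))/2 = -sqrt(428469) ≈ -654.58)
1/S = 1/(-sqrt(428469)) = -sqrt(428469)/428469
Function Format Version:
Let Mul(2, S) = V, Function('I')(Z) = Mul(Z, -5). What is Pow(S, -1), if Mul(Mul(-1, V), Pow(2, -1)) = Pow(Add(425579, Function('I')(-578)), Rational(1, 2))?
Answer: Mul(Rational(-1, 428469), Pow(428469, Rational(1, 2))) ≈ -0.0015277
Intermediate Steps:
Function('I')(Z) = Mul(-5, Z)
V = Mul(-2, Pow(428469, Rational(1, 2))) (V = Mul(-2, Pow(Add(425579, Mul(-5, -578)), Rational(1, 2))) = Mul(-2, Pow(Add(425579, 2890), Rational(1, 2))) = Mul(-2, Pow(428469, Rational(1, 2))) ≈ -1309.2)
S = Mul(-1, Pow(428469, Rational(1, 2))) (S = Mul(Rational(1, 2), Mul(-2, Pow(428469, Rational(1, 2)))) = Mul(-1, Pow(428469, Rational(1, 2))) ≈ -654.58)
Pow(S, -1) = Pow(Mul(-1, Pow(428469, Rational(1, 2))), -1) = Mul(Rational(-1, 428469), Pow(428469, Rational(1, 2)))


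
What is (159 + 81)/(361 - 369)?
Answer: -30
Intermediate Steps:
(159 + 81)/(361 - 369) = 240/(-8) = 240*(-⅛) = -30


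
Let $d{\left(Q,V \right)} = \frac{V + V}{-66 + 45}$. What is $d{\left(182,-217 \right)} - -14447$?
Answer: $\frac{43403}{3} \approx 14468.0$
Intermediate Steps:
$d{\left(Q,V \right)} = - \frac{2 V}{21}$ ($d{\left(Q,V \right)} = \frac{2 V}{-21} = 2 V \left(- \frac{1}{21}\right) = - \frac{2 V}{21}$)
$d{\left(182,-217 \right)} - -14447 = \left(- \frac{2}{21}\right) \left(-217\right) - -14447 = \frac{62}{3} + 14447 = \frac{43403}{3}$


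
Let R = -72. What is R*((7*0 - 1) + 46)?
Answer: -3240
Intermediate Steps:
R*((7*0 - 1) + 46) = -72*((7*0 - 1) + 46) = -72*((0 - 1) + 46) = -72*(-1 + 46) = -72*45 = -3240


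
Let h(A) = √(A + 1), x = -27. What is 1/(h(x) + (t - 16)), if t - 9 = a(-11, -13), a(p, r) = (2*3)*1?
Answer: -1/27 - I*√26/27 ≈ -0.037037 - 0.18885*I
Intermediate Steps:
a(p, r) = 6 (a(p, r) = 6*1 = 6)
t = 15 (t = 9 + 6 = 15)
h(A) = √(1 + A)
1/(h(x) + (t - 16)) = 1/(√(1 - 27) + (15 - 16)) = 1/(√(-26) - 1) = 1/(I*√26 - 1) = 1/(-1 + I*√26)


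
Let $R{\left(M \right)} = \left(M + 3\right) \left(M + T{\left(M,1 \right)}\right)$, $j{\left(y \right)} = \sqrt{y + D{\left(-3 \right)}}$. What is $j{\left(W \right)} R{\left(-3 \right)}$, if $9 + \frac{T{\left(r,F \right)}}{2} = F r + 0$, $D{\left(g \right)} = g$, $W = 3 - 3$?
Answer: $0$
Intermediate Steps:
$W = 0$ ($W = 3 - 3 = 0$)
$T{\left(r,F \right)} = -18 + 2 F r$ ($T{\left(r,F \right)} = -18 + 2 \left(F r + 0\right) = -18 + 2 F r$)
$j{\left(y \right)} = \sqrt{-3 + y}$ ($j{\left(y \right)} = \sqrt{y - 3} = \sqrt{-3 + y}$)
$R{\left(M \right)} = \left(-18 + 3 M\right) \left(3 + M\right)$ ($R{\left(M \right)} = \left(M + 3\right) \left(M + \left(-18 + 2 \cdot 1 M\right)\right) = \left(3 + M\right) \left(M + \left(-18 + 2 M\right)\right) = \left(3 + M\right) \left(-18 + 3 M\right) = \left(-18 + 3 M\right) \left(3 + M\right)$)
$j{\left(W \right)} R{\left(-3 \right)} = \sqrt{-3 + 0} \left(-54 - -27 + 3 \left(-3\right)^{2}\right) = \sqrt{-3} \left(-54 + 27 + 3 \cdot 9\right) = i \sqrt{3} \left(-54 + 27 + 27\right) = i \sqrt{3} \cdot 0 = 0$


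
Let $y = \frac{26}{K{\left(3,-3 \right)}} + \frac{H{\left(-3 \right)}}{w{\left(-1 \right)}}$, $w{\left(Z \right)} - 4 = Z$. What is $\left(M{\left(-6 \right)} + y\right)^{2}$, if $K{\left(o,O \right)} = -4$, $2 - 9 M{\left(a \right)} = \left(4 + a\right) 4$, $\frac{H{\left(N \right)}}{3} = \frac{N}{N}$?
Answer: $\frac{6241}{324} \approx 19.262$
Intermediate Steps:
$H{\left(N \right)} = 3$ ($H{\left(N \right)} = 3 \frac{N}{N} = 3 \cdot 1 = 3$)
$M{\left(a \right)} = - \frac{14}{9} - \frac{4 a}{9}$ ($M{\left(a \right)} = \frac{2}{9} - \frac{\left(4 + a\right) 4}{9} = \frac{2}{9} - \frac{16 + 4 a}{9} = \frac{2}{9} - \left(\frac{16}{9} + \frac{4 a}{9}\right) = - \frac{14}{9} - \frac{4 a}{9}$)
$w{\left(Z \right)} = 4 + Z$
$y = - \frac{11}{2}$ ($y = \frac{26}{-4} + \frac{3}{4 - 1} = 26 \left(- \frac{1}{4}\right) + \frac{3}{3} = - \frac{13}{2} + 3 \cdot \frac{1}{3} = - \frac{13}{2} + 1 = - \frac{11}{2} \approx -5.5$)
$\left(M{\left(-6 \right)} + y\right)^{2} = \left(\left(- \frac{14}{9} - - \frac{8}{3}\right) - \frac{11}{2}\right)^{2} = \left(\left(- \frac{14}{9} + \frac{8}{3}\right) - \frac{11}{2}\right)^{2} = \left(\frac{10}{9} - \frac{11}{2}\right)^{2} = \left(- \frac{79}{18}\right)^{2} = \frac{6241}{324}$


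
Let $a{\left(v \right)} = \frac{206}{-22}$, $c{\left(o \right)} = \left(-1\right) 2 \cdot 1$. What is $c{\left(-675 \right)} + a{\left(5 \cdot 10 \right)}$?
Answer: $- \frac{125}{11} \approx -11.364$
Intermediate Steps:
$c{\left(o \right)} = -2$ ($c{\left(o \right)} = \left(-2\right) 1 = -2$)
$a{\left(v \right)} = - \frac{103}{11}$ ($a{\left(v \right)} = 206 \left(- \frac{1}{22}\right) = - \frac{103}{11}$)
$c{\left(-675 \right)} + a{\left(5 \cdot 10 \right)} = -2 - \frac{103}{11} = - \frac{125}{11}$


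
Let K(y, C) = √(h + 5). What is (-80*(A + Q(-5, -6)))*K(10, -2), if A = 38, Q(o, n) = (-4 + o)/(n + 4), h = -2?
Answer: -3400*√3 ≈ -5889.0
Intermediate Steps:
Q(o, n) = (-4 + o)/(4 + n)
K(y, C) = √3 (K(y, C) = √(-2 + 5) = √3)
(-80*(A + Q(-5, -6)))*K(10, -2) = (-80*(38 + (-4 - 5)/(4 - 6)))*√3 = (-80*(38 - 9/(-2)))*√3 = (-80*(38 - ½*(-9)))*√3 = (-80*(38 + 9/2))*√3 = (-80*85/2)*√3 = -3400*√3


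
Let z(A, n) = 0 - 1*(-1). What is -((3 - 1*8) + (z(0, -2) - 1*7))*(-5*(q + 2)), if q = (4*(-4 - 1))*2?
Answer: 2090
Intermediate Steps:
q = -40 (q = (4*(-5))*2 = -20*2 = -40)
z(A, n) = 1 (z(A, n) = 0 + 1 = 1)
-((3 - 1*8) + (z(0, -2) - 1*7))*(-5*(q + 2)) = -((3 - 1*8) + (1 - 1*7))*(-5*(-40 + 2)) = -((3 - 8) + (1 - 7))*(-5*(-38)) = -(-5 - 6)*190 = -(-11)*190 = -1*(-2090) = 2090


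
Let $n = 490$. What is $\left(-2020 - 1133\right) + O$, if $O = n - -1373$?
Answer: $-1290$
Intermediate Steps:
$O = 1863$ ($O = 490 - -1373 = 490 + 1373 = 1863$)
$\left(-2020 - 1133\right) + O = \left(-2020 - 1133\right) + 1863 = -3153 + 1863 = -1290$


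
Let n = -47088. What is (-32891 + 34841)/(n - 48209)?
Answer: -1950/95297 ≈ -0.020462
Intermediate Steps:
(-32891 + 34841)/(n - 48209) = (-32891 + 34841)/(-47088 - 48209) = 1950/(-95297) = 1950*(-1/95297) = -1950/95297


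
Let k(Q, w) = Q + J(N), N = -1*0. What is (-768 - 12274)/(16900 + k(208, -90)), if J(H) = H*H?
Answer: -6521/8554 ≈ -0.76233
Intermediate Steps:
N = 0
J(H) = H**2
k(Q, w) = Q (k(Q, w) = Q + 0**2 = Q + 0 = Q)
(-768 - 12274)/(16900 + k(208, -90)) = (-768 - 12274)/(16900 + 208) = -13042/17108 = -13042*1/17108 = -6521/8554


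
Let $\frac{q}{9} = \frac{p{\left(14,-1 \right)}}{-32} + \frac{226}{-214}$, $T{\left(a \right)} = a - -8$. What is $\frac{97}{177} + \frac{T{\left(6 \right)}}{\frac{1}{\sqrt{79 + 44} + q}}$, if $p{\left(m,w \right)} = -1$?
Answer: $- \frac{38962795}{303024} + 14 \sqrt{123} \approx 26.688$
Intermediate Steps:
$T{\left(a \right)} = 8 + a$ ($T{\left(a \right)} = a + 8 = 8 + a$)
$q = - \frac{31581}{3424}$ ($q = 9 \left(- \frac{1}{-32} + \frac{226}{-214}\right) = 9 \left(\left(-1\right) \left(- \frac{1}{32}\right) + 226 \left(- \frac{1}{214}\right)\right) = 9 \left(\frac{1}{32} - \frac{113}{107}\right) = 9 \left(- \frac{3509}{3424}\right) = - \frac{31581}{3424} \approx -9.2234$)
$\frac{97}{177} + \frac{T{\left(6 \right)}}{\frac{1}{\sqrt{79 + 44} + q}} = \frac{97}{177} + \frac{8 + 6}{\frac{1}{\sqrt{79 + 44} - \frac{31581}{3424}}} = 97 \cdot \frac{1}{177} + \frac{14}{\frac{1}{\sqrt{123} - \frac{31581}{3424}}} = \frac{97}{177} + \frac{14}{\frac{1}{- \frac{31581}{3424} + \sqrt{123}}} = \frac{97}{177} + 14 \left(- \frac{31581}{3424} + \sqrt{123}\right) = \frac{97}{177} - \left(\frac{221067}{1712} - 14 \sqrt{123}\right) = - \frac{38962795}{303024} + 14 \sqrt{123}$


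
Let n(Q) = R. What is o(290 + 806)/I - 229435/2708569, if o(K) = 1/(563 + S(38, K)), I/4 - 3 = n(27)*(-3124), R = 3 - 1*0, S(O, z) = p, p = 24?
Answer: -5047208365789/59584216792428 ≈ -0.084707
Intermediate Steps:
S(O, z) = 24
R = 3 (R = 3 + 0 = 3)
n(Q) = 3
I = -37476 (I = 12 + 4*(3*(-3124)) = 12 + 4*(-9372) = 12 - 37488 = -37476)
o(K) = 1/587 (o(K) = 1/(563 + 24) = 1/587)
o(290 + 806)/I - 229435/2708569 = (1/587)/(-37476) - 229435/2708569 = (1/587)*(-1/37476) - 229435*1/2708569 = -1/21998412 - 229435/2708569 = -5047208365789/59584216792428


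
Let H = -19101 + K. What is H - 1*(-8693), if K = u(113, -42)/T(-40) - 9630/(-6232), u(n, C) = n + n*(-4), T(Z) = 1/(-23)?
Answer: -8131061/3116 ≈ -2609.5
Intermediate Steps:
T(Z) = -1/23
u(n, C) = -3*n (u(n, C) = n - 4*n = -3*n)
K = 24300267/3116 (K = (-3*113)/(-1/23) - 9630/(-6232) = -339*(-23) - 9630*(-1/6232) = 7797 + 4815/3116 = 24300267/3116 ≈ 7798.5)
H = -35218449/3116 (H = -19101 + 24300267/3116 = -35218449/3116 ≈ -11302.)
H - 1*(-8693) = -35218449/3116 - 1*(-8693) = -35218449/3116 + 8693 = -8131061/3116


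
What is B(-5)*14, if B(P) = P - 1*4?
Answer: -126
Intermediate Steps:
B(P) = -4 + P (B(P) = P - 4 = -4 + P)
B(-5)*14 = (-4 - 5)*14 = -9*14 = -126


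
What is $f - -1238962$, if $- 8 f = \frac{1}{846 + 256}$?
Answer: $\frac{10922688991}{8816} \approx 1.239 \cdot 10^{6}$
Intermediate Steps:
$f = - \frac{1}{8816}$ ($f = - \frac{1}{8 \left(846 + 256\right)} = - \frac{1}{8 \cdot 1102} = \left(- \frac{1}{8}\right) \frac{1}{1102} = - \frac{1}{8816} \approx -0.00011343$)
$f - -1238962 = - \frac{1}{8816} - -1238962 = - \frac{1}{8816} + 1238962 = \frac{10922688991}{8816}$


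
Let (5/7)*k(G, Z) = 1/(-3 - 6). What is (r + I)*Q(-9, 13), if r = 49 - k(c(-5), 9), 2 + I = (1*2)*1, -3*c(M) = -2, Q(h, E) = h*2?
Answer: -4424/5 ≈ -884.80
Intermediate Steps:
Q(h, E) = 2*h
c(M) = ⅔ (c(M) = -⅓*(-2) = ⅔)
k(G, Z) = -7/45 (k(G, Z) = 7/(5*(-3 - 6)) = (7/5)/(-9) = (7/5)*(-⅑) = -7/45)
I = 0 (I = -2 + (1*2)*1 = -2 + 2*1 = -2 + 2 = 0)
r = 2212/45 (r = 49 - 1*(-7/45) = 49 + 7/45 = 2212/45 ≈ 49.156)
(r + I)*Q(-9, 13) = (2212/45 + 0)*(2*(-9)) = (2212/45)*(-18) = -4424/5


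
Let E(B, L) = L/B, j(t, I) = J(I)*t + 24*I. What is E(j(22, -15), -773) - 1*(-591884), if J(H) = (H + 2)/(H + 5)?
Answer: 980755653/1657 ≈ 5.9189e+5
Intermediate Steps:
J(H) = (2 + H)/(5 + H)
j(t, I) = 24*I + t*(2 + I)/(5 + I) (j(t, I) = ((2 + I)/(5 + I))*t + 24*I = t*(2 + I)/(5 + I) + 24*I = 24*I + t*(2 + I)/(5 + I))
E(j(22, -15), -773) - 1*(-591884) = -773*(5 - 15)/(22*(2 - 15) + 24*(-15)*(5 - 15)) - 1*(-591884) = -773*(-10/(22*(-13) + 24*(-15)*(-10))) + 591884 = -773*(-10/(-286 + 3600)) + 591884 = -773/((-⅒*3314)) + 591884 = -773/(-1657/5) + 591884 = -773*(-5/1657) + 591884 = 3865/1657 + 591884 = 980755653/1657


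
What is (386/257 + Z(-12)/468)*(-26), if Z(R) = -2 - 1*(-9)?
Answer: -182447/4626 ≈ -39.439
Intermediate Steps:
Z(R) = 7 (Z(R) = -2 + 9 = 7)
(386/257 + Z(-12)/468)*(-26) = (386/257 + 7/468)*(-26) = (182447/120276)*(-26) = -182447/4626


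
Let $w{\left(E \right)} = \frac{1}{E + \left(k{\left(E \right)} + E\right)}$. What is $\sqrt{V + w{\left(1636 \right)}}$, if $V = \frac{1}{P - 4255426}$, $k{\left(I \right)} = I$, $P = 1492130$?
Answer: $\frac{\sqrt{146132680944414}}{847641048} \approx 0.014261$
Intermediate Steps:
$V = - \frac{1}{2763296}$ ($V = \frac{1}{1492130 - 4255426} = \frac{1}{-2763296} = - \frac{1}{2763296} \approx -3.6189 \cdot 10^{-7}$)
$w{\left(E \right)} = \frac{1}{3 E}$ ($w{\left(E \right)} = \frac{1}{E + \left(E + E\right)} = \frac{1}{E + 2 E} = \frac{1}{3 E}$)
$\sqrt{V + w{\left(1636 \right)}} = \sqrt{- \frac{1}{2763296} + \frac{1}{3 \cdot 1636}} = \sqrt{- \frac{1}{2763296} + \frac{1}{3} \cdot \frac{1}{1636}} = \sqrt{- \frac{1}{2763296} + \frac{1}{4908}} = \sqrt{\frac{689597}{3390564192}} = \frac{\sqrt{146132680944414}}{847641048}$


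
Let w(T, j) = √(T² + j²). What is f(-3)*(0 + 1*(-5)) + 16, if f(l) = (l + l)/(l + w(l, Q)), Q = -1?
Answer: 106 + 30*√10 ≈ 200.87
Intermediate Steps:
f(l) = 2*l/(l + √(1 + l²)) (f(l) = (l + l)/(l + √(l² + (-1)²)) = (2*l)/(l + √(l² + 1)) = (2*l)/(l + √(1 + l²)) = 2*l/(l + √(1 + l²)))
f(-3)*(0 + 1*(-5)) + 16 = (2*(-3)/(-3 + √(1 + (-3)²)))*(0 + 1*(-5)) + 16 = (2*(-3)/(-3 + √(1 + 9)))*(0 - 5) + 16 = (2*(-3)/(-3 + √10))*(-5) + 16 = -6/(-3 + √10)*(-5) + 16 = 30/(-3 + √10) + 16 = 16 + 30/(-3 + √10)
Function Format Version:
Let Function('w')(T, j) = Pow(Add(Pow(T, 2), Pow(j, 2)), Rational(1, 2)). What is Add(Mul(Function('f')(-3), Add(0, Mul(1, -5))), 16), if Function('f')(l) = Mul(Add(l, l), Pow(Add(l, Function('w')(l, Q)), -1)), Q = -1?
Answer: Add(106, Mul(30, Pow(10, Rational(1, 2)))) ≈ 200.87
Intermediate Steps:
Function('f')(l) = Mul(2, l, Pow(Add(l, Pow(Add(1, Pow(l, 2)), Rational(1, 2))), -1)) (Function('f')(l) = Mul(Add(l, l), Pow(Add(l, Pow(Add(Pow(l, 2), Pow(-1, 2)), Rational(1, 2))), -1)) = Mul(Mul(2, l), Pow(Add(l, Pow(Add(Pow(l, 2), 1), Rational(1, 2))), -1)) = Mul(Mul(2, l), Pow(Add(l, Pow(Add(1, Pow(l, 2)), Rational(1, 2))), -1)) = Mul(2, l, Pow(Add(l, Pow(Add(1, Pow(l, 2)), Rational(1, 2))), -1)))
Add(Mul(Function('f')(-3), Add(0, Mul(1, -5))), 16) = Add(Mul(Mul(2, -3, Pow(Add(-3, Pow(Add(1, Pow(-3, 2)), Rational(1, 2))), -1)), Add(0, Mul(1, -5))), 16) = Add(Mul(Mul(2, -3, Pow(Add(-3, Pow(Add(1, 9), Rational(1, 2))), -1)), Add(0, -5)), 16) = Add(Mul(Mul(2, -3, Pow(Add(-3, Pow(10, Rational(1, 2))), -1)), -5), 16) = Add(Mul(Mul(-6, Pow(Add(-3, Pow(10, Rational(1, 2))), -1)), -5), 16) = Add(Mul(30, Pow(Add(-3, Pow(10, Rational(1, 2))), -1)), 16) = Add(16, Mul(30, Pow(Add(-3, Pow(10, Rational(1, 2))), -1)))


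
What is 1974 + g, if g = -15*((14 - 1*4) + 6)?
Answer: 1734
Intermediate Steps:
g = -240 (g = -15*((14 - 4) + 6) = -15*(10 + 6) = -15*16 = -240)
1974 + g = 1974 - 240 = 1734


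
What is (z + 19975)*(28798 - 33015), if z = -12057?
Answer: -33390206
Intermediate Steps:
(z + 19975)*(28798 - 33015) = (-12057 + 19975)*(28798 - 33015) = 7918*(-4217) = -33390206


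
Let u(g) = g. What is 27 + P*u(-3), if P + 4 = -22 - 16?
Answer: 153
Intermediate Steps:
P = -42 (P = -4 + (-22 - 16) = -4 - 38 = -42)
27 + P*u(-3) = 27 - 42*(-3) = 27 + 126 = 153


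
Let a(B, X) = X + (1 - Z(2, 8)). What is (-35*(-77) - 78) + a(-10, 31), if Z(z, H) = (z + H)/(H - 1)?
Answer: 18533/7 ≈ 2647.6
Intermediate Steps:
Z(z, H) = (H + z)/(-1 + H)
a(B, X) = -3/7 + X (a(B, X) = X + (1 - (8 + 2)/(-1 + 8)) = X + (1 - 10/7) = X - 3/7 = -3/7 + X)
(-35*(-77) - 78) + a(-10, 31) = (-35*(-77) - 78) + (-3/7 + 31) = (2695 - 78) + 214/7 = 2617 + 214/7 = 18533/7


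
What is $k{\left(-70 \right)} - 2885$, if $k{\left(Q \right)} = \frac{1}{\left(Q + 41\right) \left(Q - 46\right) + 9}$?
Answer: $- \frac{9731104}{3373} \approx -2885.0$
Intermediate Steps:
$k{\left(Q \right)} = \frac{1}{9 + \left(-46 + Q\right) \left(41 + Q\right)}$ ($k{\left(Q \right)} = \frac{1}{\left(41 + Q\right) \left(-46 + Q\right) + 9} = \frac{1}{\left(-46 + Q\right) \left(41 + Q\right) + 9} = \frac{1}{9 + \left(-46 + Q\right) \left(41 + Q\right)}$)
$k{\left(-70 \right)} - 2885 = \frac{1}{-1877 + \left(-70\right)^{2} - -350} - 2885 = \frac{1}{-1877 + 4900 + 350} - 2885 = \frac{1}{3373} - 2885 = - \frac{9731104}{3373}$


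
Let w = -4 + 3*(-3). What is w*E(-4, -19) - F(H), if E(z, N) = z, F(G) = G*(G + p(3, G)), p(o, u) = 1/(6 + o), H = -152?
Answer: -207316/9 ≈ -23035.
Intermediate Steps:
F(G) = G*(⅑ + G) (F(G) = G*(G + 1/(6 + 3)) = G*(G + 1/9) = G*(G + ⅑) = G*(⅑ + G))
w = -13 (w = -4 - 9 = -13)
w*E(-4, -19) - F(H) = -13*(-4) - (-152)*(⅑ - 152) = 52 - (-152)*(-1367)/9 = 52 - 1*207784/9 = 52 - 207784/9 = -207316/9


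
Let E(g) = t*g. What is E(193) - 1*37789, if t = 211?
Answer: 2934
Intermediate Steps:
E(g) = 211*g
E(193) - 1*37789 = 211*193 - 1*37789 = 40723 - 37789 = 2934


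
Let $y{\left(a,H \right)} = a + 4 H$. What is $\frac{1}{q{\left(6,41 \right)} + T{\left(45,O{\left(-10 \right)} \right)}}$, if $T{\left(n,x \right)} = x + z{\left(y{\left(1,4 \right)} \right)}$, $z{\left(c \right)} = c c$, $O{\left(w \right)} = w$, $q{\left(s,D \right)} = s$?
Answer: $\frac{1}{285} \approx 0.0035088$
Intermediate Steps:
$z{\left(c \right)} = c^{2}$
$T{\left(n,x \right)} = 289 + x$ ($T{\left(n,x \right)} = x + \left(1 + 4 \cdot 4\right)^{2} = x + \left(1 + 16\right)^{2} = x + 17^{2} = x + 289 = 289 + x$)
$\frac{1}{q{\left(6,41 \right)} + T{\left(45,O{\left(-10 \right)} \right)}} = \frac{1}{6 + \left(289 - 10\right)} = \frac{1}{6 + 279} = \frac{1}{285}$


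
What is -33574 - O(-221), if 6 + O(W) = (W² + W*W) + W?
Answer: -131029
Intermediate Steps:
O(W) = -6 + W + 2*W² (O(W) = -6 + ((W² + W*W) + W) = -6 + ((W² + W²) + W) = -6 + (2*W² + W) = -6 + (W + 2*W²) = -6 + W + 2*W²)
-33574 - O(-221) = -33574 - (-6 - 221 + 2*(-221)²) = -33574 - (-6 - 221 + 2*48841) = -33574 - (-6 - 221 + 97682) = -33574 - 1*97455 = -33574 - 97455 = -131029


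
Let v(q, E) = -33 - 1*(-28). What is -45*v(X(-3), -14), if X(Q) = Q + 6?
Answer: 225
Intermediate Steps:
X(Q) = 6 + Q
v(q, E) = -5 (v(q, E) = -33 + 28 = -5)
-45*v(X(-3), -14) = -45*(-5) = 225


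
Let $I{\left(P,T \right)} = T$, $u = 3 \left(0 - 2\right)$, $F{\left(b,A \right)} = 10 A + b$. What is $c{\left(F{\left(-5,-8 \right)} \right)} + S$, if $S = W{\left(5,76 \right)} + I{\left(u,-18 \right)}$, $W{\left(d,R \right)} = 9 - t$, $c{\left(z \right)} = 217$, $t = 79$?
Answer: $129$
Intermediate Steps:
$F{\left(b,A \right)} = b + 10 A$
$u = -6$ ($u = 3 \left(-2\right) = -6$)
$W{\left(d,R \right)} = -70$ ($W{\left(d,R \right)} = 9 - 79 = -70$)
$S = -88$ ($S = -70 - 18 = -88$)
$c{\left(F{\left(-5,-8 \right)} \right)} + S = 217 - 88 = 129$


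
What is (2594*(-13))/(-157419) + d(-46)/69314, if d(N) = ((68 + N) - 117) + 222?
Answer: 2357398921/10911340566 ≈ 0.21605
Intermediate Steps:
d(N) = 173 + N (d(N) = (-49 + N) + 222 = 173 + N)
(2594*(-13))/(-157419) + d(-46)/69314 = (2594*(-13))/(-157419) + (173 - 46)/69314 = -33722*(-1/157419) + 127*(1/69314) = 33722/157419 + 127/69314 = 2357398921/10911340566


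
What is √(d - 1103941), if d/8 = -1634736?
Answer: I*√14181829 ≈ 3765.9*I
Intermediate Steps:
d = -13077888 (d = 8*(-1634736) = -13077888)
√(d - 1103941) = √(-13077888 - 1103941) = √(-14181829) = I*√14181829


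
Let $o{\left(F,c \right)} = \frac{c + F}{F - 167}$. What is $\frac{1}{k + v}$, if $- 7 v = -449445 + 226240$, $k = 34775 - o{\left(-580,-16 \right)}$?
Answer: $\frac{5229}{348568438} \approx 1.5001 \cdot 10^{-5}$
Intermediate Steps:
$o{\left(F,c \right)} = \frac{F + c}{-167 + F}$
$k = \frac{25976329}{747}$ ($k = 34775 - \frac{-580 - 16}{-167 - 580} = 34775 - \frac{1}{-747} \left(-596\right) = 34775 - \left(- \frac{1}{747}\right) \left(-596\right) = 34775 - \frac{596}{747} = \frac{25976329}{747} \approx 34774.0$)
$v = \frac{223205}{7}$ ($v = - \frac{-449445 + 226240}{7} = \left(- \frac{1}{7}\right) \left(-223205\right) = \frac{223205}{7} \approx 31886.0$)
$\frac{1}{k + v} = \frac{1}{\frac{25976329}{747} + \frac{223205}{7}} = \frac{1}{\frac{348568438}{5229}} = \frac{5229}{348568438}$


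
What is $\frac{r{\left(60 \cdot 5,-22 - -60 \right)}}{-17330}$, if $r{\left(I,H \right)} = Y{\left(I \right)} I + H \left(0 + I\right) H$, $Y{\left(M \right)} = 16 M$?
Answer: $- \frac{187320}{1733} \approx -108.09$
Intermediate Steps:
$r{\left(I,H \right)} = 16 I^{2} + I H^{2}$ ($r{\left(I,H \right)} = 16 I I + H \left(0 + I\right) H = 16 I^{2} + H I H = 16 I^{2} + I H^{2}$)
$\frac{r{\left(60 \cdot 5,-22 - -60 \right)}}{-17330} = \frac{60 \cdot 5 \left(\left(-22 - -60\right)^{2} + 16 \cdot 60 \cdot 5\right)}{-17330} = 300 \left(\left(-22 + 60\right)^{2} + 16 \cdot 300\right) \left(- \frac{1}{17330}\right) = 300 \left(38^{2} + 4800\right) \left(- \frac{1}{17330}\right) = 300 \left(1444 + 4800\right) \left(- \frac{1}{17330}\right) = 300 \cdot 6244 \left(- \frac{1}{17330}\right) = 1873200 \left(- \frac{1}{17330}\right) = - \frac{187320}{1733}$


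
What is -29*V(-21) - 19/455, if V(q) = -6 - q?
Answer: -197944/455 ≈ -435.04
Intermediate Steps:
-29*V(-21) - 19/455 = -29*(-6 - 1*(-21)) - 19/455 = -29*(-6 + 21) - 19*1/455 = -29*15 - 19/455 = -435 - 19/455 = -197944/455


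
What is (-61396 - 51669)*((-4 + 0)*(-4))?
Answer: -1809040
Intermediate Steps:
(-61396 - 51669)*((-4 + 0)*(-4)) = -(-452260)*(-4) = -113065*16 = -1809040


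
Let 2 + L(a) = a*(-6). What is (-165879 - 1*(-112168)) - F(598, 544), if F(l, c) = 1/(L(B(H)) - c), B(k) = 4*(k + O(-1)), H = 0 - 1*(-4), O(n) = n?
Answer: -33193397/618 ≈ -53711.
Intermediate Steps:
H = 4 (H = 0 + 4 = 4)
B(k) = -4 + 4*k (B(k) = 4*(k - 1) = 4*(-1 + k) = -4 + 4*k)
L(a) = -2 - 6*a (L(a) = -2 + a*(-6) = -2 - 6*a)
F(l, c) = 1/(-74 - c) (F(l, c) = 1/((-2 - 6*(-4 + 4*4)) - c) = 1/((-2 - 6*(-4 + 16)) - c) = 1/((-2 - 6*12) - c) = 1/((-2 - 72) - c) = 1/(-74 - c))
(-165879 - 1*(-112168)) - F(598, 544) = (-165879 - 1*(-112168)) - (-1)/(74 + 544) = (-165879 + 112168) - (-1)/618 = -53711 - (-1)/618 = -53711 - 1*(-1/618) = -53711 + 1/618 = -33193397/618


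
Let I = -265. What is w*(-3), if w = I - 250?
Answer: 1545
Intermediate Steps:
w = -515 (w = -265 - 250 = -515)
w*(-3) = -515*(-3) = 1545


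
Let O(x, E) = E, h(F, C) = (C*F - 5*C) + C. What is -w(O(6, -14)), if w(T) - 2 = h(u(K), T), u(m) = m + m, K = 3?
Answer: 26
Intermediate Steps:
u(m) = 2*m
h(F, C) = -4*C + C*F (h(F, C) = (-5*C + C*F) + C = -4*C + C*F)
w(T) = 2 + 2*T (w(T) = 2 + T*(-4 + 2*3) = 2 + T*(-4 + 6) = 2 + T*2 = 2 + 2*T)
-w(O(6, -14)) = -(2 + 2*(-14)) = -(2 - 28) = -1*(-26) = 26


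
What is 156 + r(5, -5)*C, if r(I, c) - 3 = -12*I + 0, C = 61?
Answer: -3321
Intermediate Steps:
r(I, c) = 3 - 12*I (r(I, c) = 3 + (-12*I + 0) = 3 - 12*I)
156 + r(5, -5)*C = 156 + (3 - 12*5)*61 = 156 + (3 - 60)*61 = 156 - 57*61 = 156 - 3477 = -3321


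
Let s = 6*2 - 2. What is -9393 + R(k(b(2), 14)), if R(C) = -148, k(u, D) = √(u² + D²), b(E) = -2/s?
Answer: -9541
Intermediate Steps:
s = 10 (s = 12 - 2 = 10)
b(E) = -⅕ (b(E) = -2/10 = -2*⅒ = -⅕)
k(u, D) = √(D² + u²)
-9393 + R(k(b(2), 14)) = -9393 - 148 = -9541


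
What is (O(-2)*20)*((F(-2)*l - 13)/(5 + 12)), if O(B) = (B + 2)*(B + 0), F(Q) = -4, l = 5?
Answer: 0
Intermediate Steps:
O(B) = B*(2 + B) (O(B) = (2 + B)*B = B*(2 + B))
(O(-2)*20)*((F(-2)*l - 13)/(5 + 12)) = (-2*(2 - 2)*20)*((-4*5 - 13)/(5 + 12)) = (-2*0*20)*((-20 - 13)/17) = (0*20)*(-33*1/17) = 0*(-33/17) = 0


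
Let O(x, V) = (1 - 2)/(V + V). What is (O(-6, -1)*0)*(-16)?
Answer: 0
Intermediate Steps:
O(x, V) = -1/(2*V)
(O(-6, -1)*0)*(-16) = (-½/(-1)*0)*(-16) = (-½*(-1)*0)*(-16) = ((½)*0)*(-16) = 0*(-16) = 0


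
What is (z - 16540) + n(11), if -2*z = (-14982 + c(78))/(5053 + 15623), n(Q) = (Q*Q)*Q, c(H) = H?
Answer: -26204486/1723 ≈ -15209.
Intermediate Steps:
n(Q) = Q**3 (n(Q) = Q**2*Q = Q**3)
z = 621/1723 (z = -(-14982 + 78)/(2*(5053 + 15623)) = -(-7452)/20676 = -1/2*(-1242/1723) = 621/1723 ≈ 0.36042)
(z - 16540) + n(11) = (621/1723 - 16540) + 11**3 = -28497799/1723 + 1331 = -26204486/1723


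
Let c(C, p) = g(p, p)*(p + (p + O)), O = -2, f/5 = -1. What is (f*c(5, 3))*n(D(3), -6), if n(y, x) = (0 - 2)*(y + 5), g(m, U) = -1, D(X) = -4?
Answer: -40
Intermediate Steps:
f = -5 (f = 5*(-1) = -5)
n(y, x) = -10 - 2*y (n(y, x) = -2*(5 + y) = -10 - 2*y)
c(C, p) = 2 - 2*p (c(C, p) = -(p + (p - 2)) = -(p + (-2 + p)) = -(-2 + 2*p) = 2 - 2*p)
(f*c(5, 3))*n(D(3), -6) = (-5*(2 - 2*3))*(-10 - 2*(-4)) = (-5*(2 - 6))*(-10 + 8) = -5*(-4)*(-2) = 20*(-2) = -40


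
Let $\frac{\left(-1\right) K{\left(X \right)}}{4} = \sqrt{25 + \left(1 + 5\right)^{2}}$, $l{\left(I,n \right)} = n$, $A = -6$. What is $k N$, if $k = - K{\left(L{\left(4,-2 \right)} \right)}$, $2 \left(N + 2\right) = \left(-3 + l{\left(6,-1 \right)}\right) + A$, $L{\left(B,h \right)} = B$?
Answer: $- 28 \sqrt{61} \approx -218.69$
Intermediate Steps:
$N = -7$ ($N = -2 + \frac{\left(-3 - 1\right) - 6}{2} = -2 + \frac{-4 - 6}{2} = -2 + \frac{1}{2} \left(-10\right) = -2 - 5 = -7$)
$K{\left(X \right)} = - 4 \sqrt{61}$ ($K{\left(X \right)} = - 4 \sqrt{25 + \left(1 + 5\right)^{2}} = - 4 \sqrt{25 + 6^{2}} = - 4 \sqrt{25 + 36} = - 4 \sqrt{61}$)
$k = 4 \sqrt{61}$ ($k = - \left(-4\right) \sqrt{61} = 4 \sqrt{61} \approx 31.241$)
$k N = 4 \sqrt{61} \left(-7\right) = - 28 \sqrt{61}$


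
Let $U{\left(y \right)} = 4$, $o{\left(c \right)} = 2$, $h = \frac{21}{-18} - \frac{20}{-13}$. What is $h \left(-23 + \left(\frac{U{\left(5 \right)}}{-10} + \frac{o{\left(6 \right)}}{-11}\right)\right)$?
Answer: $- \frac{37613}{4290} \approx -8.7676$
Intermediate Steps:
$h = \frac{29}{78}$ ($h = 21 \left(- \frac{1}{18}\right) - - \frac{20}{13} = - \frac{7}{6} + \frac{20}{13} = \frac{29}{78} \approx 0.37179$)
$h \left(-23 + \left(\frac{U{\left(5 \right)}}{-10} + \frac{o{\left(6 \right)}}{-11}\right)\right) = \frac{29 \left(-23 + \left(\frac{4}{-10} + \frac{2}{-11}\right)\right)}{78} = \frac{29 \left(-23 + \left(4 \left(- \frac{1}{10}\right) + 2 \left(- \frac{1}{11}\right)\right)\right)}{78} = \frac{29 \left(-23 - \frac{32}{55}\right)}{78} = \frac{29}{78} \left(- \frac{1297}{55}\right) = - \frac{37613}{4290}$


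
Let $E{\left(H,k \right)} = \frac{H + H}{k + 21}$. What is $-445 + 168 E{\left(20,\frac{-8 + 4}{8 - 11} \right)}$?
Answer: $- \frac{9655}{67} \approx -144.1$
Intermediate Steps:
$E{\left(H,k \right)} = \frac{2 H}{21 + k}$
$-445 + 168 E{\left(20,\frac{-8 + 4}{8 - 11} \right)} = -445 + 168 \cdot 2 \cdot 20 \frac{1}{21 + \frac{-8 + 4}{8 - 11}} = -445 + 168 \cdot 2 \cdot 20 \frac{1}{21 - \frac{4}{-3}} = -445 + 168 \cdot 2 \cdot 20 \frac{1}{21 - - \frac{4}{3}} = -445 + 168 \cdot 2 \cdot 20 \frac{1}{21 + \frac{4}{3}} = -445 + 168 \cdot 2 \cdot 20 \frac{1}{\frac{67}{3}} = -445 + 168 \cdot 2 \cdot 20 \cdot \frac{3}{67} = -445 + 168 \cdot \frac{120}{67} = -445 + \frac{20160}{67} = - \frac{9655}{67}$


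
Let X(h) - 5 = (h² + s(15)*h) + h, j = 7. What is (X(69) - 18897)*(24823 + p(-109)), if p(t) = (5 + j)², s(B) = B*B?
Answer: 36526721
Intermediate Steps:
s(B) = B²
p(t) = 144 (p(t) = (5 + 7)² = 12² = 144)
X(h) = 5 + h² + 226*h (X(h) = 5 + ((h² + 15²*h) + h) = 5 + ((h² + 225*h) + h) = 5 + (h² + 226*h) = 5 + h² + 226*h)
(X(69) - 18897)*(24823 + p(-109)) = ((5 + 69² + 226*69) - 18897)*(24823 + 144) = ((5 + 4761 + 15594) - 18897)*24967 = (20360 - 18897)*24967 = 1463*24967 = 36526721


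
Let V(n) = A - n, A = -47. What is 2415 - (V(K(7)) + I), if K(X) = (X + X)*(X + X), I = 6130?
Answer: -3472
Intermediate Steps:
K(X) = 4*X² (K(X) = (2*X)*(2*X) = 4*X²)
V(n) = -47 - n
2415 - (V(K(7)) + I) = 2415 - ((-47 - 4*7²) + 6130) = 2415 - ((-47 - 4*49) + 6130) = 2415 - ((-47 - 1*196) + 6130) = 2415 - ((-47 - 196) + 6130) = 2415 - (-243 + 6130) = 2415 - 1*5887 = 2415 - 5887 = -3472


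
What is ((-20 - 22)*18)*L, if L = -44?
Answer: 33264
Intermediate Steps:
((-20 - 22)*18)*L = ((-20 - 22)*18)*(-44) = -42*18*(-44) = -756*(-44) = 33264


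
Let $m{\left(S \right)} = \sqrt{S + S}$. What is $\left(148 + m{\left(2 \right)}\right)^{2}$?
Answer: $22500$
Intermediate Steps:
$m{\left(S \right)} = \sqrt{2} \sqrt{S}$ ($m{\left(S \right)} = \sqrt{2 S} = \sqrt{2} \sqrt{S}$)
$\left(148 + m{\left(2 \right)}\right)^{2} = \left(148 + \sqrt{2} \sqrt{2}\right)^{2} = \left(148 + 2\right)^{2} = 150^{2} = 22500$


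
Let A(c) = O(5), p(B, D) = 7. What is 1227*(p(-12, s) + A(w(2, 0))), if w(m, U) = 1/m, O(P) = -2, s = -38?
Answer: 6135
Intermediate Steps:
A(c) = -2
1227*(p(-12, s) + A(w(2, 0))) = 1227*(7 - 2) = 1227*5 = 6135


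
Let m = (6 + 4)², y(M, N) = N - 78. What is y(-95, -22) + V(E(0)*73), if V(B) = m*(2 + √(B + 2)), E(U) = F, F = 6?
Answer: 100 + 200*√110 ≈ 2197.6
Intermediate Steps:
y(M, N) = -78 + N
E(U) = 6
m = 100 (m = 10² = 100)
V(B) = 200 + 100*√(2 + B) (V(B) = 100*(2 + √(B + 2)) = 100*(2 + √(2 + B)) = 200 + 100*√(2 + B))
y(-95, -22) + V(E(0)*73) = (-78 - 22) + (200 + 100*√(2 + 6*73)) = -100 + (200 + 100*√(2 + 438)) = -100 + (200 + 100*√440) = -100 + (200 + 100*(2*√110)) = -100 + (200 + 200*√110) = 100 + 200*√110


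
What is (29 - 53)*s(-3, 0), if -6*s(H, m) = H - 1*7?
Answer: -40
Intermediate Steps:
s(H, m) = 7/6 - H/6 (s(H, m) = -(H - 1*7)/6 = -(H - 7)/6 = -(-7 + H)/6 = 7/6 - H/6)
(29 - 53)*s(-3, 0) = (29 - 53)*(7/6 - ⅙*(-3)) = -24*(7/6 + ½) = -24*5/3 = -40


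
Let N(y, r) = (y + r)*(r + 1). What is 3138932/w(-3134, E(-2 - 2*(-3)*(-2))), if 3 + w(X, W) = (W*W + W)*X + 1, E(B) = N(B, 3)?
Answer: -1569466/2964765 ≈ -0.52937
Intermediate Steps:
N(y, r) = (1 + r)*(r + y) (N(y, r) = (r + y)*(1 + r) = (1 + r)*(r + y))
E(B) = 12 + 4*B (E(B) = 3 + B + 3² + 3*B = 3 + B + 9 + 3*B = 12 + 4*B)
w(X, W) = -2 + X*(W + W²) (w(X, W) = -3 + ((W*W + W)*X + 1) = -3 + ((W² + W)*X + 1) = -3 + ((W + W²)*X + 1) = -3 + (X*(W + W²) + 1) = -3 + (1 + X*(W + W²)) = -2 + X*(W + W²))
3138932/w(-3134, E(-2 - 2*(-3)*(-2))) = 3138932/(-2 + (12 + 4*(-2 - 2*(-3)*(-2)))*(-3134) - 3134*(12 + 4*(-2 - 2*(-3)*(-2)))²) = 3138932/(-2 + (12 + 4*(-2 + 6*(-2)))*(-3134) - 3134*(12 + 4*(-2 + 6*(-2)))²) = 3138932/(-2 + (12 + 4*(-2 - 12))*(-3134) - 3134*(12 + 4*(-2 - 12))²) = 3138932/(-2 + (12 + 4*(-14))*(-3134) - 3134*(12 + 4*(-14))²) = 3138932/(-2 + (12 - 56)*(-3134) - 3134*(12 - 56)²) = 3138932/(-2 - 44*(-3134) - 3134*(-44)²) = 3138932/(-2 + 137896 - 3134*1936) = 3138932/(-2 + 137896 - 6067424) = 3138932/(-5929530) = 3138932*(-1/5929530) = -1569466/2964765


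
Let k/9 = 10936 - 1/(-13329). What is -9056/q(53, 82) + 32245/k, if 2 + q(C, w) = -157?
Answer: 265529883655/4635357051 ≈ 57.284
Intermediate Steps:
q(C, w) = -159 (q(C, w) = -2 - 157 = -159)
k = 145765945/1481 (k = 9*(10936 - 1/(-13329)) = 9*(10936 - 1*(-1/13329)) = 9*(10936 + 1/13329) = 9*(145765945/13329) = 145765945/1481 ≈ 98424.)
-9056/q(53, 82) + 32245/k = -9056/(-159) + 32245/(145765945/1481) = -9056*(-1/159) + 32245*(1481/145765945) = 9056/159 + 9550969/29153189 = 265529883655/4635357051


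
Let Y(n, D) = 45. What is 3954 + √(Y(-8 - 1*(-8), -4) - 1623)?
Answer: 3954 + I*√1578 ≈ 3954.0 + 39.724*I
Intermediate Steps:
3954 + √(Y(-8 - 1*(-8), -4) - 1623) = 3954 + √(45 - 1623) = 3954 + √(-1578) = 3954 + I*√1578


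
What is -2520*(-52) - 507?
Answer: 130533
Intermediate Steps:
-2520*(-52) - 507 = -420*(-312) - 507 = 131040 - 507 = 130533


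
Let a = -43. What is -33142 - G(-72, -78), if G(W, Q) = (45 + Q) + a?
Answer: -33066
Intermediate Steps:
G(W, Q) = 2 + Q (G(W, Q) = (45 + Q) - 43 = 2 + Q)
-33142 - G(-72, -78) = -33142 - (2 - 78) = -33142 - 1*(-76) = -33142 + 76 = -33066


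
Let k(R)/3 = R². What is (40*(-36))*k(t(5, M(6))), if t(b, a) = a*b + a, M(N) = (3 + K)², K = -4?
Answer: -155520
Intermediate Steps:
M(N) = 1 (M(N) = (3 - 4)² = (-1)² = 1)
t(b, a) = a + a*b
k(R) = 3*R²
(40*(-36))*k(t(5, M(6))) = (40*(-36))*(3*(1*(1 + 5))²) = -4320*(1*6)² = -4320*6² = -4320*36 = -1440*108 = -155520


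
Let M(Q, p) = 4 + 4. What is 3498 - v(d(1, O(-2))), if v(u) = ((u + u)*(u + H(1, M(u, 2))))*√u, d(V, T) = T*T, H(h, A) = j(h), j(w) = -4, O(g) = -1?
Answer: 3504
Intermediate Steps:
M(Q, p) = 8
H(h, A) = -4
d(V, T) = T²
v(u) = 2*u^(3/2)*(-4 + u) (v(u) = ((u + u)*(u - 4))*√u = ((2*u)*(-4 + u))*√u = (2*u*(-4 + u))*√u = 2*u^(3/2)*(-4 + u))
3498 - v(d(1, O(-2))) = 3498 - 2*((-1)²)^(3/2)*(-4 + (-1)²) = 3498 - 2*1^(3/2)*(-4 + 1) = 3498 - 2*(-3) = 3498 - 1*(-6) = 3498 + 6 = 3504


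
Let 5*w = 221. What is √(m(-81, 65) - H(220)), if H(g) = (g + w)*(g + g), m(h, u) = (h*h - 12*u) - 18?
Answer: I*√110485 ≈ 332.39*I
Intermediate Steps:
w = 221/5 (w = (⅕)*221 = 221/5 ≈ 44.200)
m(h, u) = -18 + h² - 12*u (m(h, u) = (h² - 12*u) - 18 = -18 + h² - 12*u)
H(g) = 2*g*(221/5 + g) (H(g) = (g + 221/5)*(g + g) = (221/5 + g)*(2*g) = 2*g*(221/5 + g))
√(m(-81, 65) - H(220)) = √((-18 + (-81)² - 12*65) - 2*220*(221 + 5*220)/5) = √((-18 + 6561 - 780) - 2*220*(221 + 1100)/5) = √(5763 - 2*220*1321/5) = √(5763 - 1*116248) = √(5763 - 116248) = √(-110485) = I*√110485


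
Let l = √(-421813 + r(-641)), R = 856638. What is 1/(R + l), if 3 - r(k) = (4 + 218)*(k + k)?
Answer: 428319/366914400125 - I*√137206/733828800250 ≈ 1.1674e-6 - 5.0477e-10*I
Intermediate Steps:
r(k) = 3 - 444*k (r(k) = 3 - (4 + 218)*(k + k) = 3 - 222*2*k = 3 - 444*k)
l = I*√137206 (l = √(-421813 + (3 - 444*(-641))) = √(-421813 + (3 + 284604)) = √(-421813 + 284607) = √(-137206) = I*√137206 ≈ 370.41*I)
1/(R + l) = 1/(856638 + I*√137206)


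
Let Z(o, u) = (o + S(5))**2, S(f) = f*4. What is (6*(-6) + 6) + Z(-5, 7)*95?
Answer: 21345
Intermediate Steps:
S(f) = 4*f
Z(o, u) = (20 + o)**2 (Z(o, u) = (o + 4*5)**2 = (o + 20)**2 = (20 + o)**2)
(6*(-6) + 6) + Z(-5, 7)*95 = (6*(-6) + 6) + (20 - 5)**2*95 = (-36 + 6) + 15**2*95 = -30 + 225*95 = -30 + 21375 = 21345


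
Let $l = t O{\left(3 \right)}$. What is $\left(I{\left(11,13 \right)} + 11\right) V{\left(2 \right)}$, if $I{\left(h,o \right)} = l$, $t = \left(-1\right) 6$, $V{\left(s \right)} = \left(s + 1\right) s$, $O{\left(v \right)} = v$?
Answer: $-42$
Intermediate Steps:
$V{\left(s \right)} = s \left(1 + s\right)$ ($V{\left(s \right)} = \left(1 + s\right) s = s \left(1 + s\right)$)
$t = -6$
$l = -18$ ($l = \left(-6\right) 3 = -18$)
$I{\left(h,o \right)} = -18$
$\left(I{\left(11,13 \right)} + 11\right) V{\left(2 \right)} = \left(-18 + 11\right) 2 \left(1 + 2\right) = - 7 \cdot 2 \cdot 3 = \left(-7\right) 6 = -42$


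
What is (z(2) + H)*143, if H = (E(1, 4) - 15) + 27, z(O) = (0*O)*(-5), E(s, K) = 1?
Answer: 1859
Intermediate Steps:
z(O) = 0 (z(O) = 0*(-5) = 0)
H = 13 (H = (1 - 15) + 27 = -14 + 27 = 13)
(z(2) + H)*143 = (0 + 13)*143 = 13*143 = 1859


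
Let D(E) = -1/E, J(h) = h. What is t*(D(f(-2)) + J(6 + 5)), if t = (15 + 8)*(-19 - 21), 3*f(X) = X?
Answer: -11500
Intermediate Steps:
f(X) = X/3
t = -920 (t = 23*(-40) = -920)
t*(D(f(-2)) + J(6 + 5)) = -920*(-1/((⅓)*(-2)) + (6 + 5)) = -920*(-1/(-⅔) + 11) = -920*(-1*(-3/2) + 11) = -920*(3/2 + 11) = -920*25/2 = -11500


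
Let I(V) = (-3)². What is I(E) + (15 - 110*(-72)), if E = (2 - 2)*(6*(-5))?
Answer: 7944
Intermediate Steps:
E = 0 (E = 0*(-30) = 0)
I(V) = 9
I(E) + (15 - 110*(-72)) = 9 + (15 - 110*(-72)) = 9 + (15 + 7920) = 9 + 7935 = 7944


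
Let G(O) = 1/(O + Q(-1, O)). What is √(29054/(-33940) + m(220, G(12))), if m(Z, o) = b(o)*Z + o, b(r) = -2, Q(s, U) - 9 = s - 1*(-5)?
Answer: I*√126946599954/16970 ≈ 20.996*I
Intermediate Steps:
Q(s, U) = 14 + s (Q(s, U) = 9 + (s - 1*(-5)) = 9 + (s + 5) = 9 + (5 + s) = 14 + s)
G(O) = 1/(13 + O) (G(O) = 1/(O + (14 - 1)) = 1/(O + 13) = 1/(13 + O))
m(Z, o) = o - 2*Z (m(Z, o) = -2*Z + o = o - 2*Z)
√(29054/(-33940) + m(220, G(12))) = √(29054/(-33940) + (1/(13 + 12) - 2*220)) = √(29054*(-1/33940) + (1/25 - 440)) = √(-14527/16970 + (1/25 - 440)) = √(-14527/16970 - 10999/25) = √(-37403241/84850) = I*√126946599954/16970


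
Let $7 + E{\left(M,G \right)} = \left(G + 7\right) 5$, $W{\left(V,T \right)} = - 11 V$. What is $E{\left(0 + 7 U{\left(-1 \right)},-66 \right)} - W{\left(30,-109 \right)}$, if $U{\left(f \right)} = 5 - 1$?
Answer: $28$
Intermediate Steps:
$U{\left(f \right)} = 4$ ($U{\left(f \right)} = 5 - 1 = 4$)
$E{\left(M,G \right)} = 28 + 5 G$ ($E{\left(M,G \right)} = -7 + \left(G + 7\right) 5 = -7 + \left(7 + G\right) 5 = -7 + \left(35 + 5 G\right) = 28 + 5 G$)
$E{\left(0 + 7 U{\left(-1 \right)},-66 \right)} - W{\left(30,-109 \right)} = \left(28 + 5 \left(-66\right)\right) - \left(-11\right) 30 = \left(28 - 330\right) - -330 = -302 + 330 = 28$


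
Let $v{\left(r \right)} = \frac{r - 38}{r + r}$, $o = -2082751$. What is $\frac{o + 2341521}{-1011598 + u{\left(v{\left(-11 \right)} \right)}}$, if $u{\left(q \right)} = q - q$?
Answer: $- \frac{129385}{505799} \approx -0.2558$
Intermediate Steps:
$v{\left(r \right)} = \frac{-38 + r}{2 r}$
$u{\left(q \right)} = 0$
$\frac{o + 2341521}{-1011598 + u{\left(v{\left(-11 \right)} \right)}} = \frac{-2082751 + 2341521}{-1011598 + 0} = \frac{258770}{-1011598} = 258770 \left(- \frac{1}{1011598}\right) = - \frac{129385}{505799}$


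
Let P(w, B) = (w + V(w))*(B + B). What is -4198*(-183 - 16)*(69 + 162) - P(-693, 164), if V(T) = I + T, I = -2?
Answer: 193433126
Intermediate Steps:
V(T) = -2 + T
P(w, B) = 2*B*(-2 + 2*w) (P(w, B) = (w + (-2 + w))*(B + B) = (-2 + 2*w)*(2*B) = 2*B*(-2 + 2*w))
-4198*(-183 - 16)*(69 + 162) - P(-693, 164) = -4198*(-183 - 16)*(69 + 162) - 4*164*(-1 - 693) = -(-835402)*231 - 4*164*(-694) = -4198*(-45969) - 1*(-455264) = 192977862 + 455264 = 193433126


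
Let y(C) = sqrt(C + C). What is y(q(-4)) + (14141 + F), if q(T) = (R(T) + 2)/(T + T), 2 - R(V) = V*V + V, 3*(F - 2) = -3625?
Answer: 38804/3 + sqrt(2) ≈ 12936.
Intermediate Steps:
F = -3619/3 (F = 2 + (1/3)*(-3625) = 2 - 3625/3 = -3619/3 ≈ -1206.3)
R(V) = 2 - V - V**2 (R(V) = 2 - (V*V + V) = 2 - (V**2 + V) = 2 - (V + V**2) = 2 + (-V - V**2) = 2 - V - V**2)
q(T) = (4 - T - T**2)/(2*T) (q(T) = ((2 - T - T**2) + 2)/(T + T) = (4 - T - T**2)/((2*T)) = (4 - T - T**2)*(1/(2*T)) = (4 - T - T**2)/(2*T))
y(C) = sqrt(2)*sqrt(C) (y(C) = sqrt(2*C) = sqrt(2)*sqrt(C))
y(q(-4)) + (14141 + F) = sqrt(2)*sqrt((1/2)*(4 - 1*(-4) - 1*(-4)**2)/(-4)) + (14141 - 3619/3) = sqrt(2)*sqrt((1/2)*(-1/4)*(4 + 4 - 1*16)) + 38804/3 = sqrt(2)*sqrt((1/2)*(-1/4)*(4 + 4 - 16)) + 38804/3 = sqrt(2)*sqrt((1/2)*(-1/4)*(-8)) + 38804/3 = sqrt(2)*sqrt(1) + 38804/3 = sqrt(2)*1 + 38804/3 = sqrt(2) + 38804/3 = 38804/3 + sqrt(2)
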